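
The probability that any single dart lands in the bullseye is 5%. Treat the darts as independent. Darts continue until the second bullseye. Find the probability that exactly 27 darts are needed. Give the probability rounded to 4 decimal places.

0.0180

Y = trial on which the second success occurs; negative binomial, r=2, p=0.05.
P(Y=27) = C(26,1) · p^2 · (1−p)^25
= 26 · 0.0025 · 0.27739 = 0.018030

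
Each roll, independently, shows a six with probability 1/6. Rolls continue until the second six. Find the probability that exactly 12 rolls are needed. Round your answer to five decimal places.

Y = trial on which the second success occurs; negative binomial, r=2, p=0.166667.
P(Y=12) = C(11,1) · p^2 · (1−p)^10
= 11 · 0.027778 · 0.16151 = 0.0493489

0.04935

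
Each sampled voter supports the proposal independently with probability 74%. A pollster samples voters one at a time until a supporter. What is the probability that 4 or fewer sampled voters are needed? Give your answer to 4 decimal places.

Y = number of sampled voters to the first success; geometric, p = 0.74.
P(Y ≤ 4) = 1 − (1−p)^4 = 1 − 0.004570 = 0.995430

0.9954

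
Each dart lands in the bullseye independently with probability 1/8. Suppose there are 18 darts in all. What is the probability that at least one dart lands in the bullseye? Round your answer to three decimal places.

0.910

P(at least one) = 1 − P(none) = 1 − (1 − 0.125)^18
= 1 − 0.09040 = 0.90960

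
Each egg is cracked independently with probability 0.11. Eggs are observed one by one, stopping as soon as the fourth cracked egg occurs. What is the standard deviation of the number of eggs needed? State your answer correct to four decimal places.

Y = total eggs until the fourth success; negative binomial with r=4, p=0.11.
SD(Y) = √[r(1−p)/p²] = √(294.214876) = 17.152693

17.1527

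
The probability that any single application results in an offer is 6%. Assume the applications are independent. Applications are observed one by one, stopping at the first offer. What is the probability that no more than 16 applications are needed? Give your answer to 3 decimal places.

Y = number of applications to the first success; geometric, p = 0.06.
P(Y ≤ 16) = 1 − (1−p)^16 = 1 − 0.37157 = 0.62843

0.628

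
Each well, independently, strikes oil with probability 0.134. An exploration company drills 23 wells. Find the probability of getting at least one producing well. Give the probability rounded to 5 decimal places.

P(at least one) = 1 − P(none) = 1 − (1 − 0.134)^23
= 1 − 0.0365520 = 0.9634480

0.96345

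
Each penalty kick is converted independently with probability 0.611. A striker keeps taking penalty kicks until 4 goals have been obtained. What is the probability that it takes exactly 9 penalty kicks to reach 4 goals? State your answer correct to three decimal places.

0.070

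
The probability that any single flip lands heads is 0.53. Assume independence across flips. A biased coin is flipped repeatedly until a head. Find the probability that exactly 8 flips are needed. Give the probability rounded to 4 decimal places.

0.0027

Geometric (trials to first success), p = 0.53.
P(Y = 8) = (1−p)^7 · p = 0.0050662 · 0.53 = 0.002685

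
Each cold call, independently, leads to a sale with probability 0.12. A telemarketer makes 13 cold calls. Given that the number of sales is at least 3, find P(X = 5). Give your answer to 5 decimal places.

0.05802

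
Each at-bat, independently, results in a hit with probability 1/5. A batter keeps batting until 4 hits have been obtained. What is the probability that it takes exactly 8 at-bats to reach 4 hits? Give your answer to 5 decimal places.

0.02294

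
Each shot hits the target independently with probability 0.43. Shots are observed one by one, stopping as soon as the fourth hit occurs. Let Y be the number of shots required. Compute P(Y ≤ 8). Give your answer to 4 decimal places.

Finishing within 8 shots ⇔ at least 4 successes in the first 8. With X ~ Binomial(8, 0.43), P(Y ≤ 8) = 1 − P(X ≤ 3).
  k=0: C(8,0)·0.43^0·0.57^8 = 0.011143
  k=1: C(8,1)·0.43^1·0.57^7 = 0.067248
  k=2: C(8,2)·0.43^2·0.57^6 = 0.177560
  k=3: C(8,3)·0.43^3·0.57^5 = 0.267897
1 − 0.523848 = 0.476152

0.4762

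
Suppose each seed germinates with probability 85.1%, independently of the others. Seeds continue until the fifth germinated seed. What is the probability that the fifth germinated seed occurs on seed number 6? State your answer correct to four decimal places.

0.3325

Y = trial on which the fifth success occurs; negative binomial, r=5, p=0.851.
P(Y=6) = C(5,4) · p^5 · (1−p)^1
= 5 · 0.44632 · 0.149 = 0.332510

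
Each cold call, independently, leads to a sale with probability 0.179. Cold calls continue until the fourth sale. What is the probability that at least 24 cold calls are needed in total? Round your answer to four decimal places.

Needing more than 23 cold calls ⇔ fewer than 4 successes in the first 23. With X ~ Binomial(23, 0.179), P(Y > 23) = P(X ≤ 3).
  k=0: C(23,0)·0.179^0·0.821^23 = 0.010713
  k=1: C(23,1)·0.179^1·0.821^22 = 0.053719
  k=2: C(23,2)·0.179^2·0.821^21 = 0.128835
  k=3: C(23,3)·0.179^3·0.821^20 = 0.196626
P(X ≤ 3) = 0.389892

0.3899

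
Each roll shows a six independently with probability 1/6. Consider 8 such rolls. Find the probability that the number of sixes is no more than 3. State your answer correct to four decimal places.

0.9693

X ~ Binomial(8, 0.166667); P(X ≤ 3) = Σ C(8,k) p^k (1−p)^(8−k) over k:
  k=0: C(8,0)·0.166667^0·0.833333^8 = 0.232568
  k=1: C(8,1)·0.166667^1·0.833333^7 = 0.372109
  k=2: C(8,2)·0.166667^2·0.833333^6 = 0.260476
  k=3: C(8,3)·0.166667^3·0.833333^5 = 0.104190
Total = 0.969344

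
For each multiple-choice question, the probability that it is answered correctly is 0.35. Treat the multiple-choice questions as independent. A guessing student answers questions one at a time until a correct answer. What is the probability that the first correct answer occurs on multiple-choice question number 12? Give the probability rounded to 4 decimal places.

Geometric (trials to first success), p = 0.35.
P(Y = 12) = (1−p)^11 · p = 0.0087508 · 0.35 = 0.003063

0.0031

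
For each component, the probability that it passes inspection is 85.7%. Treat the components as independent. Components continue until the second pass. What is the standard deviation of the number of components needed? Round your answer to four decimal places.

0.6240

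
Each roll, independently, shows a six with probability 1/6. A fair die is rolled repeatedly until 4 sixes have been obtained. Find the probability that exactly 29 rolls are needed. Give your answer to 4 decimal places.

Y = trial on which the fourth success occurs; negative binomial, r=4, p=0.166667.
P(Y=29) = C(28,3) · p^4 · (1−p)^25
= 3276 · 0.0007716 · 0.010483 = 0.026498

0.0265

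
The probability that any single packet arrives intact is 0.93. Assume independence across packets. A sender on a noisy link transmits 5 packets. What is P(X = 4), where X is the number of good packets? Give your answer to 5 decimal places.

0.26182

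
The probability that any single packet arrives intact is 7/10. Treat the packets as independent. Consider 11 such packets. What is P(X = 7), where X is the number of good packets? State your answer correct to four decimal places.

X ~ Binomial(n=11, p=0.70).
P(X=7) = C(11,7) · p^7 · (1−p)^4
= 330 · 0.082354 · 0.0081 = 0.220133

0.2201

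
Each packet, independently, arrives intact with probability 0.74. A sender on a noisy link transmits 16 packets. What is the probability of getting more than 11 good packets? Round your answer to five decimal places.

0.59396

X ~ Binomial(16, 0.74); P(X ≥ 12) = Σ C(16,k) p^k (1−p)^(16−k) over k:
  k=12: C(16,12)·0.74^12·0.26^4 = 0.2242567
  k=13: C(16,13)·0.74^13·0.26^3 = 0.1963905
  k=14: C(16,14)·0.74^14·0.26^2 = 0.1197766
  k=15: C(16,15)·0.74^15·0.26^1 = 0.0454537
  k=16: C(16,16)·0.74^16·0.26^0 = 0.0080855
Total = 0.5939630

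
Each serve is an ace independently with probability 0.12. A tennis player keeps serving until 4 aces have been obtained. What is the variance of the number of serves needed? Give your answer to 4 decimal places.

244.4444

Y = total serves until the fourth success; negative binomial with r=4, p=0.12.
Var(Y) = r(1−p)/p² = 4·0.88 / 0.12² = 244.444444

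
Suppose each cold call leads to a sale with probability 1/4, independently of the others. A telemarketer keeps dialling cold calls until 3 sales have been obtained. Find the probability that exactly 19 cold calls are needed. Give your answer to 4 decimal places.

0.0240

Y = trial on which the third success occurs; negative binomial, r=3, p=0.25.
P(Y=19) = C(18,2) · p^3 · (1−p)^16
= 153 · 0.015625 · 0.010023 = 0.023960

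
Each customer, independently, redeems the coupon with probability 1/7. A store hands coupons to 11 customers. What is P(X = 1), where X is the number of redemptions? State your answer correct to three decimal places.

X ~ Binomial(n=11, p=0.142857).
P(X=1) = C(11,1) · p^1 · (1−p)^10
= 11 · 0.14286 · 0.21406 = 0.33638

0.336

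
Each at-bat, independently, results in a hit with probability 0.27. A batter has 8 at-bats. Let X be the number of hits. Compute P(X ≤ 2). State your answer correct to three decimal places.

0.628

X ~ Binomial(8, 0.27); P(X ≤ 2) = Σ C(8,k) p^k (1−p)^(8−k) over k:
  k=0: C(8,0)·0.27^0·0.73^8 = 0.08065
  k=1: C(8,1)·0.27^1·0.73^7 = 0.23862
  k=2: C(8,2)·0.27^2·0.73^6 = 0.30890
Total = 0.62817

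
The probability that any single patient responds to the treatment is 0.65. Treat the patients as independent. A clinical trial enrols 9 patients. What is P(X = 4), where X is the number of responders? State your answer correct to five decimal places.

X ~ Binomial(n=9, p=0.65).
P(X=4) = C(9,4) · p^4 · (1−p)^5
= 126 · 0.17851 · 0.0052522 = 0.1181311

0.11813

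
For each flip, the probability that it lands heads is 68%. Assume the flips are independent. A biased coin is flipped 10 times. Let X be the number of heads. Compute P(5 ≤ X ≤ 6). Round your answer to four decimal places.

0.3406

X ~ Binomial(10, 0.68); P(5 ≤ X ≤ 6) = Σ C(10,k) p^k (1−p)^(10−k) over k:
  k=5: C(10,5)·0.68^5·0.32^5 = 0.122941
  k=6: C(10,6)·0.68^6·0.32^4 = 0.217707
Total = 0.340648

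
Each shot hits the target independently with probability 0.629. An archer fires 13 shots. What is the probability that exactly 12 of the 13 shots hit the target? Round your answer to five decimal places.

0.01850

X ~ Binomial(n=13, p=0.629).
P(X=12) = C(13,12) · p^12 · (1−p)^1
= 13 · 0.0038354 · 0.371 = 0.0184980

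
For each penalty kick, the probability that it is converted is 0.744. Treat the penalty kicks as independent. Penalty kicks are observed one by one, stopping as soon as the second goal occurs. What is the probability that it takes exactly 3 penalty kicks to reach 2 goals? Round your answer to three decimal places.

0.283

Y = trial on which the second success occurs; negative binomial, r=2, p=0.744.
P(Y=3) = C(2,1) · p^2 · (1−p)^1
= 2 · 0.55354 · 0.256 = 0.28341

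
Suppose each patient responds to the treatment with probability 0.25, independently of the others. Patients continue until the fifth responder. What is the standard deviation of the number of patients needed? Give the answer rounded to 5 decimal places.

7.74597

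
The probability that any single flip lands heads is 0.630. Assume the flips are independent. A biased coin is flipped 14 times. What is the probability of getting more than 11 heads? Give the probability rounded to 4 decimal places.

0.0630

X ~ Binomial(14, 0.63); P(X ≥ 12) = Σ C(14,k) p^k (1−p)^(14−k) over k:
  k=12: C(14,12)·0.63^12·0.37^2 = 0.048700
  k=13: C(14,13)·0.63^13·0.37^1 = 0.012757
  k=14: C(14,14)·0.63^14·0.37^0 = 0.001552
Total = 0.063009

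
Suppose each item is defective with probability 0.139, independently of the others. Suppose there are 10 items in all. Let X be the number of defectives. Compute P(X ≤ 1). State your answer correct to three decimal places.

X ~ Binomial(10, 0.139); P(X ≤ 1) = Σ C(10,k) p^k (1−p)^(10−k) over k:
  k=0: C(10,0)·0.139^0·0.861^10 = 0.22389
  k=1: C(10,1)·0.139^1·0.861^9 = 0.36145
Total = 0.58533

0.585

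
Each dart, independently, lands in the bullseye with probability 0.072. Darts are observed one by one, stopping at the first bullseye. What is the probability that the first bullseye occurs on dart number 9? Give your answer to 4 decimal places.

0.0396

Geometric (trials to first success), p = 0.072.
P(Y = 9) = (1−p)^8 · p = 0.55003 · 0.072 = 0.039602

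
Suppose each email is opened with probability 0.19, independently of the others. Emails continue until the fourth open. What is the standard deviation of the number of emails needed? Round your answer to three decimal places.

9.474

Y = total emails until the fourth success; negative binomial with r=4, p=0.19.
SD(Y) = √[r(1−p)/p²] = √(89.75069) = 9.47368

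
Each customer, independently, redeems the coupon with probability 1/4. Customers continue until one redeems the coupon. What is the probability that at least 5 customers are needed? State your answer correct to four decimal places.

0.3164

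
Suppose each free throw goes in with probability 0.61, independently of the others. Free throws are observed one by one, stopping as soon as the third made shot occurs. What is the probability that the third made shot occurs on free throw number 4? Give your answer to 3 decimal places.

0.266

Y = trial on which the third success occurs; negative binomial, r=3, p=0.61.
P(Y=4) = C(3,2) · p^3 · (1−p)^1
= 3 · 0.22698 · 0.39 = 0.26557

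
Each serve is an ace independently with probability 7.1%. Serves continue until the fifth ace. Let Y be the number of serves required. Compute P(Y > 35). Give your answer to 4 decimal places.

0.9007

Needing more than 35 serves ⇔ fewer than 5 successes in the first 35. With X ~ Binomial(35, 0.071), P(Y > 35) = P(X ≤ 4).
  k=0: C(35,0)·0.071^0·0.929^35 = 0.075954
  k=1: C(35,1)·0.071^1·0.929^34 = 0.203171
  k=2: C(35,2)·0.071^2·0.929^33 = 0.263969
  k=3: C(35,3)·0.071^3·0.929^32 = 0.221915
  k=4: C(35,4)·0.071^4·0.929^31 = 0.135681
P(X ≤ 4) = 0.900690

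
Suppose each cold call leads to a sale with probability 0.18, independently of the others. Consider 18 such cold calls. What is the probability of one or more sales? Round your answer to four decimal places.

0.9719

P(at least one) = 1 − P(none) = 1 − (1 − 0.18)^18
= 1 − 0.028096 = 0.971904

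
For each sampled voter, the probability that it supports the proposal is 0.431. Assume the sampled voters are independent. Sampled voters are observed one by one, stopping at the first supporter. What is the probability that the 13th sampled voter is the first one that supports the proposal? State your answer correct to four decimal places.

Geometric (trials to first success), p = 0.431.
P(Y = 13) = (1−p)^12 · p = 0.0011517 · 0.431 = 0.000496

0.0005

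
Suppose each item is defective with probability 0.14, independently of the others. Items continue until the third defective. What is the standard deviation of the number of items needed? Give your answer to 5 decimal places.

11.47313

Y = total items until the third success; negative binomial with r=3, p=0.14.
SD(Y) = √[r(1−p)/p²] = √(131.6326531) = 11.4731274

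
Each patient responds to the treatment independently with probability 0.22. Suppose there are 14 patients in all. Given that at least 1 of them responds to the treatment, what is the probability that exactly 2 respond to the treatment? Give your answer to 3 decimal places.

X ~ Binomial(14, 0.22). Want P(X=2 | X≥1) = P(X=2) / P(X≥1).
P(X=2) = C(14,2)·0.22^2·0.78^12 = 0.22337
P(X≥1) = 1 − 0.03085 = 0.96915
Ratio = 0.22337 / 0.96915 = 0.23048

0.230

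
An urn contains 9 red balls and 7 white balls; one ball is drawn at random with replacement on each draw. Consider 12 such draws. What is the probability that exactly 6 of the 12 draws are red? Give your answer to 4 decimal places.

0.2052

X ~ Binomial(n=12, p=0.5625).
P(X=6) = C(12,6) · p^6 · (1−p)^6
= 924 · 0.031676 · 0.0070124 = 0.205246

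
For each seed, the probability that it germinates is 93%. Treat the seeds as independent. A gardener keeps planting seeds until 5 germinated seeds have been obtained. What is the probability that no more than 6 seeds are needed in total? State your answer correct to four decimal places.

0.9392

Finishing within 6 seeds ⇔ at least 5 successes in the first 6. With X ~ Binomial(6, 0.93), P(Y ≤ 6) = 1 − P(X ≤ 4).
  k=0: C(6,0)·0.93^0·0.07^6 = 0.000000
  k=1: C(6,1)·0.93^1·0.07^5 = 0.000009
  k=2: C(6,2)·0.93^2·0.07^4 = 0.000311
  k=3: C(6,3)·0.93^3·0.07^3 = 0.005518
  k=4: C(6,4)·0.93^4·0.07^2 = 0.054982
1 − 0.060821 = 0.939179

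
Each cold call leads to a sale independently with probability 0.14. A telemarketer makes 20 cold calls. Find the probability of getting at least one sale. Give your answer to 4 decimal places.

0.9510

P(at least one) = 1 − P(none) = 1 − (1 − 0.14)^20
= 1 − 0.048974 = 0.951026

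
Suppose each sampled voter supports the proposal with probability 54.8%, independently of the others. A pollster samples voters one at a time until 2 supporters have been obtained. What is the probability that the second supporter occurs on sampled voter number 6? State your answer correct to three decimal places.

Y = trial on which the second success occurs; negative binomial, r=2, p=0.548.
P(Y=6) = C(5,1) · p^2 · (1−p)^4
= 5 · 0.3003 · 0.04174 = 0.06267

0.063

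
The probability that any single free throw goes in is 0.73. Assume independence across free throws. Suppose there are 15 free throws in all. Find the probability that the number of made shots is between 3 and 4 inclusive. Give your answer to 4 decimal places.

X ~ Binomial(15, 0.73); P(3 ≤ X ≤ 4) = Σ C(15,k) p^k (1−p)^(15−k) over k:
  k=3: C(15,3)·0.73^3·0.27^12 = 0.000027
  k=4: C(15,4)·0.73^4·0.27^11 = 0.000215
Total = 0.000242

0.0002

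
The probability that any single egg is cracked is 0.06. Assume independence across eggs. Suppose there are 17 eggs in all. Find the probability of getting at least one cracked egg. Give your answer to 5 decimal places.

0.65072

P(at least one) = 1 − P(none) = 1 − (1 − 0.06)^17
= 1 − 0.3492798 = 0.6507202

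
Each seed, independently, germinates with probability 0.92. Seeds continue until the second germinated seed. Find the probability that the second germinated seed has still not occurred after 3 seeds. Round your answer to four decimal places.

0.0182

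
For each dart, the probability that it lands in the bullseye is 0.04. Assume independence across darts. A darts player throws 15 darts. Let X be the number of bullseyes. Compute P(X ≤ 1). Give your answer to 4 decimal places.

0.8809

X ~ Binomial(15, 0.04); P(X ≤ 1) = Σ C(15,k) p^k (1−p)^(15−k) over k:
  k=0: C(15,0)·0.04^0·0.96^15 = 0.542086
  k=1: C(15,1)·0.04^1·0.96^14 = 0.338804
Total = 0.880890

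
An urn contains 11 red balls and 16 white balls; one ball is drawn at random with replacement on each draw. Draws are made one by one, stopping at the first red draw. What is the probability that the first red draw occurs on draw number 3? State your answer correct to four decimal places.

0.1431

Geometric (trials to first success), p = 0.407407.
P(Y = 3) = (1−p)^2 · p = 0.35117 · 0.407407 = 0.143068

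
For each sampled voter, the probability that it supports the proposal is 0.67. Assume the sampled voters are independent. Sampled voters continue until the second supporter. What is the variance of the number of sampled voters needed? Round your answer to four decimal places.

1.4703

Y = total sampled voters until the second success; negative binomial with r=2, p=0.67.
Var(Y) = r(1−p)/p² = 2·0.33 / 0.67² = 1.470261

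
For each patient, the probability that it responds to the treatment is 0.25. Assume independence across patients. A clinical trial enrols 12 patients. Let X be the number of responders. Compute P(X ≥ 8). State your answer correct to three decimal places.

0.003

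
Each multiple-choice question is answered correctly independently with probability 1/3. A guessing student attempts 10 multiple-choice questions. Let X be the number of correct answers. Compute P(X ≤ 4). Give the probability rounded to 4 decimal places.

X ~ Binomial(10, 0.333333); P(X ≤ 4) = Σ C(10,k) p^k (1−p)^(10−k) over k:
  k=0: C(10,0)·0.333333^0·0.666667^10 = 0.017342
  k=1: C(10,1)·0.333333^1·0.666667^9 = 0.086708
  k=2: C(10,2)·0.333333^2·0.666667^8 = 0.195092
  k=3: C(10,3)·0.333333^3·0.666667^7 = 0.260123
  k=4: C(10,4)·0.333333^4·0.666667^6 = 0.227608
Total = 0.786872

0.7869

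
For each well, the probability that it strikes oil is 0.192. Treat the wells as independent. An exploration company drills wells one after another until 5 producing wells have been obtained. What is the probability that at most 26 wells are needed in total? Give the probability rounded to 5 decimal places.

0.57690

Finishing within 26 wells ⇔ at least 5 successes in the first 26. With X ~ Binomial(26, 0.192), P(Y ≤ 26) = 1 − P(X ≤ 4).
  k=0: C(26,0)·0.192^0·0.808^26 = 0.0039147
  k=1: C(26,1)·0.192^1·0.808^25 = 0.0241857
  k=2: C(26,2)·0.192^2·0.808^24 = 0.0718387
  k=3: C(26,3)·0.192^3·0.808^23 = 0.1365647
  k=4: C(26,4)·0.192^4·0.808^22 = 0.1865933
1 − 0.4230970 = 0.5769030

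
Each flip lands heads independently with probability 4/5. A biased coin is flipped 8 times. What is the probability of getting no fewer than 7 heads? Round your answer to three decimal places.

0.503

X ~ Binomial(8, 0.80); P(X ≥ 7) = Σ C(8,k) p^k (1−p)^(8−k) over k:
  k=7: C(8,7)·0.80^7·0.20^1 = 0.33554
  k=8: C(8,8)·0.80^8·0.20^0 = 0.16777
Total = 0.50332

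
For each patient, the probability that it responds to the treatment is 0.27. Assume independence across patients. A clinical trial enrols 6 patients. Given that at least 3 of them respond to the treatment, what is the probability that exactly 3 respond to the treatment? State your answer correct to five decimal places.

0.75702

X ~ Binomial(6, 0.27). Want P(X=3 | X≥3) = P(X=3) / P(X≥3).
P(X=3) = C(6,3)·0.27^3·0.73^3 = 0.1531404
P(X≥3) = 1 − 0.1513342 − 0.3358376 − 0.3105348 = 0.2022934
Ratio = 0.1531404 / 0.2022934 = 0.7570214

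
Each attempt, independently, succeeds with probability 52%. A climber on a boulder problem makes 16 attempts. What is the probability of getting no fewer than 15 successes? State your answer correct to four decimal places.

0.0005

X ~ Binomial(16, 0.52); P(X ≥ 15) = Σ C(16,k) p^k (1−p)^(16−k) over k:
  k=15: C(16,15)·0.52^15·0.48^1 = 0.000422
  k=16: C(16,16)·0.52^16·0.48^0 = 0.000029
Total = 0.000451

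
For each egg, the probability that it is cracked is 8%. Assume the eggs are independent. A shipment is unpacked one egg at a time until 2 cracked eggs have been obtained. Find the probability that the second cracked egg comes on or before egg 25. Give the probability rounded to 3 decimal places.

0.605

Finishing within 25 eggs ⇔ at least 2 successes in the first 25. With X ~ Binomial(25, 0.08), P(Y ≤ 25) = 1 − P(X ≤ 1).
  k=0: C(25,0)·0.08^0·0.92^25 = 0.12436
  k=1: C(25,1)·0.08^1·0.92^24 = 0.27036
1 − 0.39472 = 0.60528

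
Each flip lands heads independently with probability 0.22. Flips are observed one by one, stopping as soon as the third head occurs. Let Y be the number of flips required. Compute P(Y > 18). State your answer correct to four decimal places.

0.2084

Needing more than 18 flips ⇔ fewer than 3 successes in the first 18. With X ~ Binomial(18, 0.22), P(Y > 18) = P(X ≤ 2).
  k=0: C(18,0)·0.22^0·0.78^18 = 0.011421
  k=1: C(18,1)·0.22^1·0.78^17 = 0.057983
  k=2: C(18,2)·0.22^2·0.78^16 = 0.139011
P(X ≤ 2) = 0.208416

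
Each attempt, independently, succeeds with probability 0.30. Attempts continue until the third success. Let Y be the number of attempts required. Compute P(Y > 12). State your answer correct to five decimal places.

0.25282

Needing more than 12 attempts ⇔ fewer than 3 successes in the first 12. With X ~ Binomial(12, 0.30), P(Y > 12) = P(X ≤ 2).
  k=0: C(12,0)·0.30^0·0.70^12 = 0.0138413
  k=1: C(12,1)·0.30^1·0.70^11 = 0.0711838
  k=2: C(12,2)·0.30^2·0.70^10 = 0.1677903
P(X ≤ 2) = 0.2528153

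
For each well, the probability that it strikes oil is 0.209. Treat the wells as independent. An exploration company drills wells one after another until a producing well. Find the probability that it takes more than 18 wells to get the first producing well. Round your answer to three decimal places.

0.015

Y = number of wells to the first success; geometric, p = 0.209.
P(Y > 18) = P(first 18 all fail) = (1−p)^18 = 0.01470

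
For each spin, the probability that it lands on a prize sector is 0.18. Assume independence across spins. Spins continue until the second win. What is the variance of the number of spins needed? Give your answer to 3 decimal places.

Y = total spins until the second success; negative binomial with r=2, p=0.18.
Var(Y) = r(1−p)/p² = 2·0.82 / 0.18² = 50.61728

50.617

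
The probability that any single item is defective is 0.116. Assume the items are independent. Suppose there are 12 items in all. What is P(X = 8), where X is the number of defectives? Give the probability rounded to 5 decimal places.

0.00001

X ~ Binomial(n=12, p=0.116).
P(X=8) = C(12,8) · p^8 · (1−p)^4
= 495 · 3.2784e-08 · 0.61067 = 0.0000099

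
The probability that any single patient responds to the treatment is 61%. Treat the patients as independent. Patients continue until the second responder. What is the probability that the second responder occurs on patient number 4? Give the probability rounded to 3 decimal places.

0.170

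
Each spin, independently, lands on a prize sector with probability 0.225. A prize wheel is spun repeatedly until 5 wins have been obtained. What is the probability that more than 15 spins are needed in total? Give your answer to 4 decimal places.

Needing more than 15 spins ⇔ fewer than 5 successes in the first 15. With X ~ Binomial(15, 0.225), P(Y > 15) = P(X ≤ 4).
  k=0: C(15,0)·0.225^0·0.775^15 = 0.021854
  k=1: C(15,1)·0.225^1·0.775^14 = 0.095169
  k=2: C(15,2)·0.225^2·0.775^13 = 0.193409
  k=3: C(15,3)·0.225^3·0.775^12 = 0.243321
  k=4: C(15,4)·0.225^4·0.775^11 = 0.211925
P(X ≤ 4) = 0.765678

0.7657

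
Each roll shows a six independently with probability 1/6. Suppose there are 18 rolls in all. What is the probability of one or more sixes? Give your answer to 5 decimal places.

P(at least one) = 1 − P(none) = 1 − (1 − 0.166667)^18
= 1 − 0.0375610 = 0.9624390

0.96244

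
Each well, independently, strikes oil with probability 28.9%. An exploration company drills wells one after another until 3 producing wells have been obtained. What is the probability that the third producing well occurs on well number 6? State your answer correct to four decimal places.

0.0868

Y = trial on which the third success occurs; negative binomial, r=3, p=0.289.
P(Y=6) = C(5,2) · p^3 · (1−p)^3
= 10 · 0.024138 · 0.35943 = 0.086757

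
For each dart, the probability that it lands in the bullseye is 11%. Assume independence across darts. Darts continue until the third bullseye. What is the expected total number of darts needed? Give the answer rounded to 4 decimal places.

27.2727

Y = total darts until the third success; negative binomial with r=3, p=0.11.
E[Y] = r / p = 3 / 0.11 = 27.272727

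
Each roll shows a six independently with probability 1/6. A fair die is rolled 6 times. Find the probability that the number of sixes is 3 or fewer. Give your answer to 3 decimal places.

0.991

X ~ Binomial(6, 0.166667); P(X ≤ 3) = Σ C(6,k) p^k (1−p)^(6−k) over k:
  k=0: C(6,0)·0.166667^0·0.833333^6 = 0.33490
  k=1: C(6,1)·0.166667^1·0.833333^5 = 0.40188
  k=2: C(6,2)·0.166667^2·0.833333^4 = 0.20094
  k=3: C(6,3)·0.166667^3·0.833333^3 = 0.05358
Total = 0.99130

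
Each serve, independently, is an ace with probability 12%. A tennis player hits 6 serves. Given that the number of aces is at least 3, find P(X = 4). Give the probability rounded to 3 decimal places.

0.092

X ~ Binomial(6, 0.12). Want P(X=4 | X≥3) = P(X=4) / P(X≥3).
P(X=4) = C(6,4)·0.12^4·0.88^2 = 0.00241
P(X≥3) = 1 − 0.46440 − 0.37997 − 0.12953 = 0.02609
Ratio = 0.00241 / 0.02609 = 0.09231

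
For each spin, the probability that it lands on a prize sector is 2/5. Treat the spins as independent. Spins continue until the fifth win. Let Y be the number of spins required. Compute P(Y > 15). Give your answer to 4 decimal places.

0.2173

Needing more than 15 spins ⇔ fewer than 5 successes in the first 15. With X ~ Binomial(15, 0.40), P(Y > 15) = P(X ≤ 4).
  k=0: C(15,0)·0.40^0·0.60^15 = 0.000470
  k=1: C(15,1)·0.40^1·0.60^14 = 0.004702
  k=2: C(15,2)·0.40^2·0.60^13 = 0.021942
  k=3: C(15,3)·0.40^3·0.60^12 = 0.063388
  k=4: C(15,4)·0.40^4·0.60^11 = 0.126776
P(X ≤ 4) = 0.217278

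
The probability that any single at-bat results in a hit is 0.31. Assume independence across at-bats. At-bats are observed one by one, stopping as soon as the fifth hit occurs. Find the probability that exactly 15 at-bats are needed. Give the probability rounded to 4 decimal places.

0.0701

Y = trial on which the fifth success occurs; negative binomial, r=5, p=0.31.
P(Y=15) = C(14,4) · p^5 · (1−p)^10
= 1001 · 0.0028629 · 0.024462 = 0.070102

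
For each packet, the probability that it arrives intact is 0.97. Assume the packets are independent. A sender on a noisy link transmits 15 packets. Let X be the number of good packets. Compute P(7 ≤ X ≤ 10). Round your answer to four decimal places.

X ~ Binomial(15, 0.97); P(7 ≤ X ≤ 10) = Σ C(15,k) p^k (1−p)^(15−k) over k:
  k=7: C(15,7)·0.97^7·0.03^8 = 0.000000
  k=8: C(15,8)·0.97^8·0.03^7 = 0.000000
  k=9: C(15,9)·0.97^9·0.03^6 = 0.000003
  k=10: C(15,10)·0.97^10·0.03^5 = 0.000054
Total = 0.000057

0.0001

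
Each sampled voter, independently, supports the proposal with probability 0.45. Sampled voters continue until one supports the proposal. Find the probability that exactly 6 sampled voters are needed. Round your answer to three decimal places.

0.023

Geometric (trials to first success), p = 0.45.
P(Y = 6) = (1−p)^5 · p = 0.050328 · 0.45 = 0.02265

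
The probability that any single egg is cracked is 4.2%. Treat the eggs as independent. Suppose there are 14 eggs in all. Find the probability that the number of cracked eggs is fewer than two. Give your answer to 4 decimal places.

0.8850

X ~ Binomial(14, 0.042); P(X ≤ 1) = Σ C(14,k) p^k (1−p)^(14−k) over k:
  k=0: C(14,0)·0.042^0·0.958^14 = 0.548425
  k=1: C(14,1)·0.042^1·0.958^13 = 0.336611
Total = 0.885036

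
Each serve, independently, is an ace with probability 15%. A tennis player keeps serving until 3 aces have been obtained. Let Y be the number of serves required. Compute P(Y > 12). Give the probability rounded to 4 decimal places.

Needing more than 12 serves ⇔ fewer than 3 successes in the first 12. With X ~ Binomial(12, 0.15), P(Y > 12) = P(X ≤ 2).
  k=0: C(12,0)·0.15^0·0.85^12 = 0.142242
  k=1: C(12,1)·0.15^1·0.85^11 = 0.301218
  k=2: C(12,2)·0.15^2·0.85^10 = 0.292358
P(X ≤ 2) = 0.735818

0.7358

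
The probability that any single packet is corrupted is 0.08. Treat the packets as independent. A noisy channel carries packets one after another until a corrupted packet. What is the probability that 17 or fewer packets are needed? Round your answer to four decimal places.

0.7577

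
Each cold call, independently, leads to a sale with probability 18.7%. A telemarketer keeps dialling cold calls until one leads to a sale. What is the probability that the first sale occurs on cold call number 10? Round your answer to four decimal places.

Geometric (trials to first success), p = 0.187.
P(Y = 10) = (1−p)^9 · p = 0.15517 · 0.187 = 0.029017

0.0290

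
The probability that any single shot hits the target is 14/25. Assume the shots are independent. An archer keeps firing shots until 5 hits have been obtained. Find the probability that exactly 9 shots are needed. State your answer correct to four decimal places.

0.1445

Y = trial on which the fifth success occurs; negative binomial, r=5, p=0.56.
P(Y=9) = C(8,4) · p^5 · (1−p)^4
= 70 · 0.055073 · 0.037481 = 0.144494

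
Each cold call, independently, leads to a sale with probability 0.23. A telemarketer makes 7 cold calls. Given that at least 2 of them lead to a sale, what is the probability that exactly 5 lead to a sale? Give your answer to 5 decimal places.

X ~ Binomial(7, 0.23). Want P(X=5 | X≥2) = P(X=5) / P(X≥2).
P(X=5) = C(7,5)·0.23^5·0.77^2 = 0.0080138
P(X≥2) = 1 − 0.1604852 − 0.3355600 = 0.5039547
Ratio = 0.0080138 / 0.5039547 = 0.0159019

0.01590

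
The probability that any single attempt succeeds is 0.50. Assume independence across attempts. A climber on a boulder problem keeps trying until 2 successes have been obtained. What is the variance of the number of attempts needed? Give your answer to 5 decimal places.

4.00000

Y = total attempts until the second success; negative binomial with r=2, p=0.50.
Var(Y) = r(1−p)/p² = 2·0.50 / 0.50² = 4.0000000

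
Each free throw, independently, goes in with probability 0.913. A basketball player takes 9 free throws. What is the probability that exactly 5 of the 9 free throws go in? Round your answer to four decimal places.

0.0046

X ~ Binomial(n=9, p=0.913).
P(X=5) = C(9,5) · p^5 · (1−p)^4
= 126 · 0.63439 · 5.729e-05 = 0.004579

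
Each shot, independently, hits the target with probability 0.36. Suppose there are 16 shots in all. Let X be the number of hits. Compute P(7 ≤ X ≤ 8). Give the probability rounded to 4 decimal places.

X ~ Binomial(16, 0.36); P(7 ≤ X ≤ 8) = Σ C(16,k) p^k (1−p)^(16−k) over k:
  k=7: C(16,7)·0.36^7·0.64^9 = 0.161497
  k=8: C(16,8)·0.36^8·0.64^8 = 0.102197
Total = 0.263694

0.2637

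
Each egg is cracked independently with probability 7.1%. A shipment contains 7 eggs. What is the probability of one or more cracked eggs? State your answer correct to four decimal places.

P(at least one) = 1 − P(none) = 1 − (1 − 0.071)^7
= 1 − 0.597187 = 0.402813

0.4028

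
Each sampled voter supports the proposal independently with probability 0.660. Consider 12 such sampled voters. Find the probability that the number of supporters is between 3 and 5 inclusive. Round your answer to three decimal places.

0.073

X ~ Binomial(12, 0.66); P(3 ≤ X ≤ 5) = Σ C(12,k) p^k (1−p)^(12−k) over k:
  k=3: C(12,3)·0.66^3·0.34^9 = 0.00384
  k=4: C(12,4)·0.66^4·0.34^8 = 0.01677
  k=5: C(12,5)·0.66^5·0.34^7 = 0.05210
Total = 0.07271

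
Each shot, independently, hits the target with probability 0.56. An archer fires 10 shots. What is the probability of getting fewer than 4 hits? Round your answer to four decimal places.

0.0908

X ~ Binomial(10, 0.56); P(X ≤ 3) = Σ C(10,k) p^k (1−p)^(10−k) over k:
  k=0: C(10,0)·0.56^0·0.44^10 = 0.000272
  k=1: C(10,1)·0.56^1·0.44^9 = 0.003461
  k=2: C(10,2)·0.56^2·0.44^8 = 0.019825
  k=3: C(10,3)·0.56^3·0.44^7 = 0.067284
Total = 0.090843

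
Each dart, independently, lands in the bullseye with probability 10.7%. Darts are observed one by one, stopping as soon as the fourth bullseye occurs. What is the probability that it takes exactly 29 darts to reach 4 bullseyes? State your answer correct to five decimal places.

0.02536

Y = trial on which the fourth success occurs; negative binomial, r=4, p=0.107.
P(Y=29) = C(28,3) · p^4 · (1−p)^25
= 3276 · 0.00013108 · 0.059059 = 0.0253609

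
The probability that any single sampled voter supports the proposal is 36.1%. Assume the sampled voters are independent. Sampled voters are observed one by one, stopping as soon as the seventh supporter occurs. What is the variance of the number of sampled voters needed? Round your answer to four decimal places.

Y = total sampled voters until the seventh success; negative binomial with r=7, p=0.361.
Var(Y) = r(1−p)/p² = 7·0.639 / 0.361² = 34.322941

34.3229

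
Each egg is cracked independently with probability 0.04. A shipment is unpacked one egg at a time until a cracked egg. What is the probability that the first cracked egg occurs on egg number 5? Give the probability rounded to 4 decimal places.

Geometric (trials to first success), p = 0.04.
P(Y = 5) = (1−p)^4 · p = 0.84935 · 0.04 = 0.033974

0.0340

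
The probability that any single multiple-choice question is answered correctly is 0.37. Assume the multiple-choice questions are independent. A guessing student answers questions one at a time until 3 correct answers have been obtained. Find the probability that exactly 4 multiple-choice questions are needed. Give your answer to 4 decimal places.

Y = trial on which the third success occurs; negative binomial, r=3, p=0.37.
P(Y=4) = C(3,2) · p^3 · (1−p)^1
= 3 · 0.050653 · 0.63 = 0.095734

0.0957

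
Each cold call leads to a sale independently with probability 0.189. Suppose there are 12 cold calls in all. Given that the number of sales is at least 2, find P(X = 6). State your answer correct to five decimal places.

0.01730

X ~ Binomial(12, 0.189). Want P(X=6 | X≥2) = P(X=6) / P(X≥2).
P(X=6) = C(12,6)·0.189^6·0.811^6 = 0.0119831
P(X≥2) = 1 − 0.0809562 − 0.2263979 = 0.6926458
Ratio = 0.0119831 / 0.6926458 = 0.0173004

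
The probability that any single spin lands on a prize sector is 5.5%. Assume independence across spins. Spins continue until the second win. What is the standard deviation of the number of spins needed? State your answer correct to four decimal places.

Y = total spins until the second success; negative binomial with r=2, p=0.055.
SD(Y) = √[r(1−p)/p²] = √(624.793388) = 24.995867

24.9959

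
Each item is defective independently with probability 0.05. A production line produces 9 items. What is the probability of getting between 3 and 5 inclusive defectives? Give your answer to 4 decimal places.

0.0084

X ~ Binomial(9, 0.05); P(3 ≤ X ≤ 5) = Σ C(9,k) p^k (1−p)^(9−k) over k:
  k=3: C(9,3)·0.05^3·0.95^6 = 0.007718
  k=4: C(9,4)·0.05^4·0.95^5 = 0.000609
  k=5: C(9,5)·0.05^5·0.95^4 = 0.000032
Total = 0.008360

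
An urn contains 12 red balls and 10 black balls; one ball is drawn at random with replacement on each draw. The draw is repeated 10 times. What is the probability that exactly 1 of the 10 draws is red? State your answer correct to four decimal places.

0.0045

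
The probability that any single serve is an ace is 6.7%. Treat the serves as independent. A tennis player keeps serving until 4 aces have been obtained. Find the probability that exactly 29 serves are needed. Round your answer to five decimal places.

Y = trial on which the fourth success occurs; negative binomial, r=4, p=0.067.
P(Y=29) = C(28,3) · p^4 · (1−p)^25
= 3276 · 2.0151e-05 · 0.17662 = 0.0116596

0.01166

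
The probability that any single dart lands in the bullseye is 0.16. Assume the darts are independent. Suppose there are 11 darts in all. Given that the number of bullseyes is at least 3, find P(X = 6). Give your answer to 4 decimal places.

X ~ Binomial(11, 0.16). Want P(X=6 | X≥3) = P(X=6) / P(X≥3).
P(X=6) = C(11,6)·0.16^6·0.84^5 = 0.003242
P(X≥3) = 1 − 0.146917 − 0.307826 − 0.293168 = 0.252089
Ratio = 0.003242 / 0.252089 = 0.012859

0.0129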